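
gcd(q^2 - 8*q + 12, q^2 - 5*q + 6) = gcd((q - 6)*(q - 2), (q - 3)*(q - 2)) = q - 2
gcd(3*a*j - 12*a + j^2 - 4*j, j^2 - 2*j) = 1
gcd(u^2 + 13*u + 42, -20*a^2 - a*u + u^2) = 1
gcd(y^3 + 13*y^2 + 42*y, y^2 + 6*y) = y^2 + 6*y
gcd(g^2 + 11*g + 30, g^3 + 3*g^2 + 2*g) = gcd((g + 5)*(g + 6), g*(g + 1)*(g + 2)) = 1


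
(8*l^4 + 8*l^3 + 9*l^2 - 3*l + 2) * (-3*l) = -24*l^5 - 24*l^4 - 27*l^3 + 9*l^2 - 6*l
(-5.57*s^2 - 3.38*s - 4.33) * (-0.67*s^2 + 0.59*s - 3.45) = 3.7319*s^4 - 1.0217*s^3 + 20.1234*s^2 + 9.1063*s + 14.9385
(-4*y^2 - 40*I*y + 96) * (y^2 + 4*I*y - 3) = -4*y^4 - 56*I*y^3 + 268*y^2 + 504*I*y - 288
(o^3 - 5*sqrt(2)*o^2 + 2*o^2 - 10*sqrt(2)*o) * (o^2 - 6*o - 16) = o^5 - 5*sqrt(2)*o^4 - 4*o^4 - 28*o^3 + 20*sqrt(2)*o^3 - 32*o^2 + 140*sqrt(2)*o^2 + 160*sqrt(2)*o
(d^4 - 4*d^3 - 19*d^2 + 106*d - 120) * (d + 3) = d^5 - d^4 - 31*d^3 + 49*d^2 + 198*d - 360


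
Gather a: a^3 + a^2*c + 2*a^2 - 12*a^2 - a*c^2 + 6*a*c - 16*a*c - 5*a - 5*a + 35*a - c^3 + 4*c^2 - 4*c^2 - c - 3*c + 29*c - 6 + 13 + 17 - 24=a^3 + a^2*(c - 10) + a*(-c^2 - 10*c + 25) - c^3 + 25*c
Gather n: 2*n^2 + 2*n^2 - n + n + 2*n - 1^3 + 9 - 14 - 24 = 4*n^2 + 2*n - 30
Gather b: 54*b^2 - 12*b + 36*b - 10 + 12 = 54*b^2 + 24*b + 2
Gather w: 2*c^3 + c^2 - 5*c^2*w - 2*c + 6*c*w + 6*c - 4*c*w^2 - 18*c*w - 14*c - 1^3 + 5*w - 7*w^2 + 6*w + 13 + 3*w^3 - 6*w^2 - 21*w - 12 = 2*c^3 + c^2 - 10*c + 3*w^3 + w^2*(-4*c - 13) + w*(-5*c^2 - 12*c - 10)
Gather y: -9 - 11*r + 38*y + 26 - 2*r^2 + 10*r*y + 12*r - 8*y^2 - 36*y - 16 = -2*r^2 + r - 8*y^2 + y*(10*r + 2) + 1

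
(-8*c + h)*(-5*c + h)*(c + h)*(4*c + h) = 160*c^4 + 148*c^3*h - 21*c^2*h^2 - 8*c*h^3 + h^4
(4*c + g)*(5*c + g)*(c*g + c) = 20*c^3*g + 20*c^3 + 9*c^2*g^2 + 9*c^2*g + c*g^3 + c*g^2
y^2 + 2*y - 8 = (y - 2)*(y + 4)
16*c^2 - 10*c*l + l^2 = (-8*c + l)*(-2*c + l)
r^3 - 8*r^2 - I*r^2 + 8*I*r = r*(r - 8)*(r - I)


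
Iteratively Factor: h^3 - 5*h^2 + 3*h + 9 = (h + 1)*(h^2 - 6*h + 9) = (h - 3)*(h + 1)*(h - 3)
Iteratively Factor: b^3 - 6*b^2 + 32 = (b - 4)*(b^2 - 2*b - 8) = (b - 4)^2*(b + 2)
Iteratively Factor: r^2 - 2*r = (r)*(r - 2)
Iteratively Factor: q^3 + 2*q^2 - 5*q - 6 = (q + 1)*(q^2 + q - 6) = (q + 1)*(q + 3)*(q - 2)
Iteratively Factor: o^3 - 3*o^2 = (o)*(o^2 - 3*o) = o*(o - 3)*(o)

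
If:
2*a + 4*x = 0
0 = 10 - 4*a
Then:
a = 5/2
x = -5/4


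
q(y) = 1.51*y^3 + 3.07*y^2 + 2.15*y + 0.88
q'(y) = 4.53*y^2 + 6.14*y + 2.15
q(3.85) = 140.83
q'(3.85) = 92.93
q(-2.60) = -10.50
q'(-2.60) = 16.81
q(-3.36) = -28.96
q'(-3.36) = 32.66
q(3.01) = 76.35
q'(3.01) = 61.67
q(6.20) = 492.10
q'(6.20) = 214.35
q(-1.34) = -0.12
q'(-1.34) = 2.06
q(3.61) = 119.69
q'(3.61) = 83.35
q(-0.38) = 0.42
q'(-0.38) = 0.47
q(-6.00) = -227.66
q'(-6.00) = 128.39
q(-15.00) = -4436.87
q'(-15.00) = 929.30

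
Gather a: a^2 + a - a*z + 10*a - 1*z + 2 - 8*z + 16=a^2 + a*(11 - z) - 9*z + 18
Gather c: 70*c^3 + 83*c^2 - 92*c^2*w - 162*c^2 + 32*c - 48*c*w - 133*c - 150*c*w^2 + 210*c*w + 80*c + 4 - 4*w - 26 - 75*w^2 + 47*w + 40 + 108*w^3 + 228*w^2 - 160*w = 70*c^3 + c^2*(-92*w - 79) + c*(-150*w^2 + 162*w - 21) + 108*w^3 + 153*w^2 - 117*w + 18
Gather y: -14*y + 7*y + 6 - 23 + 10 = -7*y - 7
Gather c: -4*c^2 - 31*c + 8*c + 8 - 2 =-4*c^2 - 23*c + 6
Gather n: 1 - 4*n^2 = 1 - 4*n^2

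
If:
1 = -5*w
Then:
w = -1/5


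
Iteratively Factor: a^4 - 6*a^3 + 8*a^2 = (a)*(a^3 - 6*a^2 + 8*a) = a^2*(a^2 - 6*a + 8) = a^2*(a - 2)*(a - 4)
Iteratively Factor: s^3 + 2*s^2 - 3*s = (s)*(s^2 + 2*s - 3) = s*(s - 1)*(s + 3)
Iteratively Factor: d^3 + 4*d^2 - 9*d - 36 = (d - 3)*(d^2 + 7*d + 12) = (d - 3)*(d + 3)*(d + 4)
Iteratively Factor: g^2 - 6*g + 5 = (g - 1)*(g - 5)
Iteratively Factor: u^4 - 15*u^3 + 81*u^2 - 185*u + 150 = (u - 2)*(u^3 - 13*u^2 + 55*u - 75) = (u - 5)*(u - 2)*(u^2 - 8*u + 15) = (u - 5)^2*(u - 2)*(u - 3)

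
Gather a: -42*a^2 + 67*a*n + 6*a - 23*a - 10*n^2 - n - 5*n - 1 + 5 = -42*a^2 + a*(67*n - 17) - 10*n^2 - 6*n + 4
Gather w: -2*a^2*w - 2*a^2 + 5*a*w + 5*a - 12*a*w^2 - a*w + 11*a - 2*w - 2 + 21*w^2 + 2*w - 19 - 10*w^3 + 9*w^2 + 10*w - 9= -2*a^2 + 16*a - 10*w^3 + w^2*(30 - 12*a) + w*(-2*a^2 + 4*a + 10) - 30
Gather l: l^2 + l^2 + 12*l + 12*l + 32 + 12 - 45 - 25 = 2*l^2 + 24*l - 26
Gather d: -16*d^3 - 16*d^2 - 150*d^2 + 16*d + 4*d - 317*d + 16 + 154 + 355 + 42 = -16*d^3 - 166*d^2 - 297*d + 567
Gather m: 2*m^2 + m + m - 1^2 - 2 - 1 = 2*m^2 + 2*m - 4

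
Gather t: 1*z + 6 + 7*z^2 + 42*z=7*z^2 + 43*z + 6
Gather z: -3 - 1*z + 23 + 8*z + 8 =7*z + 28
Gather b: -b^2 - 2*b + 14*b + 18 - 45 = -b^2 + 12*b - 27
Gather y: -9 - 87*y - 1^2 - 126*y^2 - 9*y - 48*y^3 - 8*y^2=-48*y^3 - 134*y^2 - 96*y - 10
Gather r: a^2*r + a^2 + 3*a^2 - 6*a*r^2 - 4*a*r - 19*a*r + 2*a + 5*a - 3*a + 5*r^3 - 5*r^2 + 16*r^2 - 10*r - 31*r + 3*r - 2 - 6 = 4*a^2 + 4*a + 5*r^3 + r^2*(11 - 6*a) + r*(a^2 - 23*a - 38) - 8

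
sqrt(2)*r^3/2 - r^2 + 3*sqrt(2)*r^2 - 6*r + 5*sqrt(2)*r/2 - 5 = (r + 5)*(r - sqrt(2))*(sqrt(2)*r/2 + sqrt(2)/2)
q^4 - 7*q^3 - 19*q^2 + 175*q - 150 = (q - 6)*(q - 5)*(q - 1)*(q + 5)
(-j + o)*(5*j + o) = -5*j^2 + 4*j*o + o^2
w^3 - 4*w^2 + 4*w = w*(w - 2)^2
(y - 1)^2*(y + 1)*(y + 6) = y^4 + 5*y^3 - 7*y^2 - 5*y + 6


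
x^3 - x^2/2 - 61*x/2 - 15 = (x - 6)*(x + 1/2)*(x + 5)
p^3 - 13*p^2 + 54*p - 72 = (p - 6)*(p - 4)*(p - 3)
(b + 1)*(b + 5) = b^2 + 6*b + 5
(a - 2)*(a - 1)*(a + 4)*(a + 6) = a^4 + 7*a^3 - 4*a^2 - 52*a + 48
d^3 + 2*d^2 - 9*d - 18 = (d - 3)*(d + 2)*(d + 3)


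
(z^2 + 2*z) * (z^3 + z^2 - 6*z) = z^5 + 3*z^4 - 4*z^3 - 12*z^2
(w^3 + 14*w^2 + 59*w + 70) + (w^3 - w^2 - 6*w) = 2*w^3 + 13*w^2 + 53*w + 70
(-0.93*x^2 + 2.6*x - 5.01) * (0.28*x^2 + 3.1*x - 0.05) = -0.2604*x^4 - 2.155*x^3 + 6.7037*x^2 - 15.661*x + 0.2505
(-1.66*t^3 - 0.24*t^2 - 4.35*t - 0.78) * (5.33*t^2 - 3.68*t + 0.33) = -8.8478*t^5 + 4.8296*t^4 - 22.8501*t^3 + 11.7714*t^2 + 1.4349*t - 0.2574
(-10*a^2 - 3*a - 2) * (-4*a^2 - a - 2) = 40*a^4 + 22*a^3 + 31*a^2 + 8*a + 4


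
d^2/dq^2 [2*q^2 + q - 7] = 4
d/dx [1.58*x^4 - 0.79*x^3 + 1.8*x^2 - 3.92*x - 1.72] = 6.32*x^3 - 2.37*x^2 + 3.6*x - 3.92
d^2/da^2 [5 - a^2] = -2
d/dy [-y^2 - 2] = -2*y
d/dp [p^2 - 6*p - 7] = 2*p - 6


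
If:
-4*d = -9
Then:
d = 9/4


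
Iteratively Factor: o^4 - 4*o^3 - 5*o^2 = (o + 1)*(o^3 - 5*o^2) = o*(o + 1)*(o^2 - 5*o) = o^2*(o + 1)*(o - 5)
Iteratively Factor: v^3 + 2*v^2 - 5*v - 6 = (v + 3)*(v^2 - v - 2) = (v - 2)*(v + 3)*(v + 1)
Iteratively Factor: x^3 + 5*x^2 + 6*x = (x + 3)*(x^2 + 2*x) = (x + 2)*(x + 3)*(x)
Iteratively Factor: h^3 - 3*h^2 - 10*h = (h + 2)*(h^2 - 5*h) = h*(h + 2)*(h - 5)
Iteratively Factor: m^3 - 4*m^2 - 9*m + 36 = (m + 3)*(m^2 - 7*m + 12) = (m - 4)*(m + 3)*(m - 3)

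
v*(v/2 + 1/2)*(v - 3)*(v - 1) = v^4/2 - 3*v^3/2 - v^2/2 + 3*v/2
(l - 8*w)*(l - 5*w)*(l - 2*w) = l^3 - 15*l^2*w + 66*l*w^2 - 80*w^3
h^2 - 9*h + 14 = (h - 7)*(h - 2)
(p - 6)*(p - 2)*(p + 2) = p^3 - 6*p^2 - 4*p + 24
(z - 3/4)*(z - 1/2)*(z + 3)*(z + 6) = z^4 + 31*z^3/4 + 57*z^2/8 - 153*z/8 + 27/4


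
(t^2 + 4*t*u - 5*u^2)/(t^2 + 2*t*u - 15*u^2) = (t - u)/(t - 3*u)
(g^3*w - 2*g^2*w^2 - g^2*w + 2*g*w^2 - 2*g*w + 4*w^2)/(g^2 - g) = w*(g^3 - 2*g^2*w - g^2 + 2*g*w - 2*g + 4*w)/(g*(g - 1))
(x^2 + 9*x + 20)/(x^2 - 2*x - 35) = (x + 4)/(x - 7)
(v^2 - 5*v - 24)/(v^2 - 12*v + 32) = (v + 3)/(v - 4)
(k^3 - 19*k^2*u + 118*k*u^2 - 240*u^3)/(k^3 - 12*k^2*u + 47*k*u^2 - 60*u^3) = (k^2 - 14*k*u + 48*u^2)/(k^2 - 7*k*u + 12*u^2)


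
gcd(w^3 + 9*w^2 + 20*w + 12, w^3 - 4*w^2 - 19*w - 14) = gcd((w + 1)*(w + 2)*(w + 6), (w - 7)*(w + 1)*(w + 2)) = w^2 + 3*w + 2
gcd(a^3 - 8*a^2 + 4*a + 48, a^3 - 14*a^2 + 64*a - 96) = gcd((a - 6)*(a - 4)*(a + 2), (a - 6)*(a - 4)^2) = a^2 - 10*a + 24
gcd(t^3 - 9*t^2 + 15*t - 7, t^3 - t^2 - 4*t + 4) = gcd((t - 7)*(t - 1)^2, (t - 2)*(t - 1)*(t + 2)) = t - 1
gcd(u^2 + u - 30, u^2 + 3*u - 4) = 1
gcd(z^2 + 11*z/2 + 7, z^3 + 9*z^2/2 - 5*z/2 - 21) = z + 7/2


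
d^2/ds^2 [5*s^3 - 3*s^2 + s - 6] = 30*s - 6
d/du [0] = 0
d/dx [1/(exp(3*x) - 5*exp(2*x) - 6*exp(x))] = (-3*exp(2*x) + 10*exp(x) + 6)*exp(-x)/(-exp(2*x) + 5*exp(x) + 6)^2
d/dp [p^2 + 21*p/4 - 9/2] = 2*p + 21/4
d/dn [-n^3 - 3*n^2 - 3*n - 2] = -3*n^2 - 6*n - 3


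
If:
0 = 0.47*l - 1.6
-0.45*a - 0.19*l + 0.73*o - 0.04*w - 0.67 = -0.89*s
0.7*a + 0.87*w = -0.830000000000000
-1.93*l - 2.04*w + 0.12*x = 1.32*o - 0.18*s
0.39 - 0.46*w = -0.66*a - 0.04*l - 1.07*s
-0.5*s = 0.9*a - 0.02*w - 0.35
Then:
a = 1.80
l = 3.40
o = 5.99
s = -2.63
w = -2.40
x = 83.79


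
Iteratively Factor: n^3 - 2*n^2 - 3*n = (n + 1)*(n^2 - 3*n) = n*(n + 1)*(n - 3)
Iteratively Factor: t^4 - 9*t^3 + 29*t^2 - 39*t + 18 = (t - 1)*(t^3 - 8*t^2 + 21*t - 18) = (t - 3)*(t - 1)*(t^2 - 5*t + 6) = (t - 3)^2*(t - 1)*(t - 2)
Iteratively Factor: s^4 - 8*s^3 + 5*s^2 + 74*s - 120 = (s - 5)*(s^3 - 3*s^2 - 10*s + 24) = (s - 5)*(s + 3)*(s^2 - 6*s + 8) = (s - 5)*(s - 2)*(s + 3)*(s - 4)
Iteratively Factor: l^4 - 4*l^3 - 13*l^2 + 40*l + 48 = (l - 4)*(l^3 - 13*l - 12) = (l - 4)*(l + 1)*(l^2 - l - 12) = (l - 4)*(l + 1)*(l + 3)*(l - 4)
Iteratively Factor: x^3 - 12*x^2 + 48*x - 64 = (x - 4)*(x^2 - 8*x + 16) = (x - 4)^2*(x - 4)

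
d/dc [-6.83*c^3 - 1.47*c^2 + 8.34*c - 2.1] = -20.49*c^2 - 2.94*c + 8.34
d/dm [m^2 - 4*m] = 2*m - 4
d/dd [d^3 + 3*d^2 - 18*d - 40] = 3*d^2 + 6*d - 18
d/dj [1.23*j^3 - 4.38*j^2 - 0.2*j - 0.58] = 3.69*j^2 - 8.76*j - 0.2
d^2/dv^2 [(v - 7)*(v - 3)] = 2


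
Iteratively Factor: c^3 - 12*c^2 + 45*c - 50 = (c - 5)*(c^2 - 7*c + 10) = (c - 5)^2*(c - 2)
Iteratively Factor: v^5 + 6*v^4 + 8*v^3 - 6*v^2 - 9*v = (v + 3)*(v^4 + 3*v^3 - v^2 - 3*v) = v*(v + 3)*(v^3 + 3*v^2 - v - 3) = v*(v - 1)*(v + 3)*(v^2 + 4*v + 3) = v*(v - 1)*(v + 3)^2*(v + 1)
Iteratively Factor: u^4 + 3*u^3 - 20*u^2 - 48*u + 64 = (u + 4)*(u^3 - u^2 - 16*u + 16) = (u - 1)*(u + 4)*(u^2 - 16) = (u - 1)*(u + 4)^2*(u - 4)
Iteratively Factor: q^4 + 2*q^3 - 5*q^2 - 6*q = (q + 1)*(q^3 + q^2 - 6*q) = (q - 2)*(q + 1)*(q^2 + 3*q) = (q - 2)*(q + 1)*(q + 3)*(q)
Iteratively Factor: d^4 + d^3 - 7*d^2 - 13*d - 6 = (d + 1)*(d^3 - 7*d - 6) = (d + 1)*(d + 2)*(d^2 - 2*d - 3) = (d + 1)^2*(d + 2)*(d - 3)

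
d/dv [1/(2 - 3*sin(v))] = 3*cos(v)/(3*sin(v) - 2)^2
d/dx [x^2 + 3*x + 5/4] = 2*x + 3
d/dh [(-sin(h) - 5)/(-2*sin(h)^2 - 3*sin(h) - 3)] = (-20*sin(h) + cos(2*h) - 13)*cos(h)/(3*sin(h) - cos(2*h) + 4)^2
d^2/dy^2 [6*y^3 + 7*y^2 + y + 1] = 36*y + 14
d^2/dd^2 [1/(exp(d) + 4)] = (exp(d) - 4)*exp(d)/(exp(d) + 4)^3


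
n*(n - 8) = n^2 - 8*n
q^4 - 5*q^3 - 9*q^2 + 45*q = q*(q - 5)*(q - 3)*(q + 3)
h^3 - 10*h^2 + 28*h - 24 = (h - 6)*(h - 2)^2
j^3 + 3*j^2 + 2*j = j*(j + 1)*(j + 2)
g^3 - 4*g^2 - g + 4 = (g - 4)*(g - 1)*(g + 1)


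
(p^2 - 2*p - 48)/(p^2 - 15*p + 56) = (p + 6)/(p - 7)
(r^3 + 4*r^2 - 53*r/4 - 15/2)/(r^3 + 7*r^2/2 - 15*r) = (r + 1/2)/r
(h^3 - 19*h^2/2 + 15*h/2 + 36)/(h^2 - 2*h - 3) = (h^2 - 13*h/2 - 12)/(h + 1)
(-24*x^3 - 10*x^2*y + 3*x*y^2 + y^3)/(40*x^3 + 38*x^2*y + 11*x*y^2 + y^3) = (-3*x + y)/(5*x + y)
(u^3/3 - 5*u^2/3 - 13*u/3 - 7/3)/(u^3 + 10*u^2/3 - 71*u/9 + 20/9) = 3*(u^3 - 5*u^2 - 13*u - 7)/(9*u^3 + 30*u^2 - 71*u + 20)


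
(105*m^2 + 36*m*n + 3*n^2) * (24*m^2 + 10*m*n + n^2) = 2520*m^4 + 1914*m^3*n + 537*m^2*n^2 + 66*m*n^3 + 3*n^4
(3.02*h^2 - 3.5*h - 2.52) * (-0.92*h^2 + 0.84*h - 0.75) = -2.7784*h^4 + 5.7568*h^3 - 2.8866*h^2 + 0.5082*h + 1.89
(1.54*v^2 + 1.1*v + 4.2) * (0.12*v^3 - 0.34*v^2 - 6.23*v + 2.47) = 0.1848*v^5 - 0.3916*v^4 - 9.4642*v^3 - 4.4772*v^2 - 23.449*v + 10.374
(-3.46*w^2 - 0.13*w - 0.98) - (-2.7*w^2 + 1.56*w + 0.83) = -0.76*w^2 - 1.69*w - 1.81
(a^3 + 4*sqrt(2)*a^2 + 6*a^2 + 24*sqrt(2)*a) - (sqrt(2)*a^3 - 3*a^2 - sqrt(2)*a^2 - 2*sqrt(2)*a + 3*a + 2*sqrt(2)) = -sqrt(2)*a^3 + a^3 + 5*sqrt(2)*a^2 + 9*a^2 - 3*a + 26*sqrt(2)*a - 2*sqrt(2)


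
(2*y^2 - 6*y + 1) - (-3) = 2*y^2 - 6*y + 4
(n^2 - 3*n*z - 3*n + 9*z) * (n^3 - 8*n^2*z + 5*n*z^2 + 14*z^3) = n^5 - 11*n^4*z - 3*n^4 + 29*n^3*z^2 + 33*n^3*z - n^2*z^3 - 87*n^2*z^2 - 42*n*z^4 + 3*n*z^3 + 126*z^4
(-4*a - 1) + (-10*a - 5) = -14*a - 6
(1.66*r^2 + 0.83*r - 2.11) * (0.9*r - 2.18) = 1.494*r^3 - 2.8718*r^2 - 3.7084*r + 4.5998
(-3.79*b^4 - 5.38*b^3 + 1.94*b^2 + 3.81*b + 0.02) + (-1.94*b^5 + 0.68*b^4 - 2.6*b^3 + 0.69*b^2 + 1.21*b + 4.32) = -1.94*b^5 - 3.11*b^4 - 7.98*b^3 + 2.63*b^2 + 5.02*b + 4.34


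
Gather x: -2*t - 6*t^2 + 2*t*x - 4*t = -6*t^2 + 2*t*x - 6*t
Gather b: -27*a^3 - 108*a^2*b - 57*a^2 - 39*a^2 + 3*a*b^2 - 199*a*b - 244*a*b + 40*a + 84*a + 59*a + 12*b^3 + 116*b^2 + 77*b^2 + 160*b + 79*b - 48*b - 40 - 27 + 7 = -27*a^3 - 96*a^2 + 183*a + 12*b^3 + b^2*(3*a + 193) + b*(-108*a^2 - 443*a + 191) - 60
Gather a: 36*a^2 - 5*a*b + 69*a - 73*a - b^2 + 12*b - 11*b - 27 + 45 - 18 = 36*a^2 + a*(-5*b - 4) - b^2 + b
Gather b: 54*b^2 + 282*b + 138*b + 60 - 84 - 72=54*b^2 + 420*b - 96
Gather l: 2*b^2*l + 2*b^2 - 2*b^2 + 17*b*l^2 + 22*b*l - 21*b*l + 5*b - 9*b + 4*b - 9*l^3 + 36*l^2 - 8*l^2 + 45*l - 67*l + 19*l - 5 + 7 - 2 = -9*l^3 + l^2*(17*b + 28) + l*(2*b^2 + b - 3)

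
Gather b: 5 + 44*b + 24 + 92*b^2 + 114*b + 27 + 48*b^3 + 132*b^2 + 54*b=48*b^3 + 224*b^2 + 212*b + 56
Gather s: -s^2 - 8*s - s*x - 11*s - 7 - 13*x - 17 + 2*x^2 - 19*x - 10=-s^2 + s*(-x - 19) + 2*x^2 - 32*x - 34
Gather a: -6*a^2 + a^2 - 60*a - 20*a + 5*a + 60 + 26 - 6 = -5*a^2 - 75*a + 80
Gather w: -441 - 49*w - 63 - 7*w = -56*w - 504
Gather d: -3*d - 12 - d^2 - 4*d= -d^2 - 7*d - 12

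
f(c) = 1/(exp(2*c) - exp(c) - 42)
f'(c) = (-2*exp(2*c) + exp(c))/(exp(2*c) - exp(c) - 42)^2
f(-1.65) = -0.02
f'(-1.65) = 0.00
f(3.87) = 0.00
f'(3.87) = -0.00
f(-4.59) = -0.02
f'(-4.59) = 0.00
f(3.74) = 0.00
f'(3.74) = -0.00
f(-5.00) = -0.02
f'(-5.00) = 0.00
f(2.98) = 0.00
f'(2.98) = -0.01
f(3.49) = 0.00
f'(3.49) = -0.00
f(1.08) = -0.03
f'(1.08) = -0.01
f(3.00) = 0.00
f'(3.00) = -0.00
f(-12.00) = -0.02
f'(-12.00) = 0.00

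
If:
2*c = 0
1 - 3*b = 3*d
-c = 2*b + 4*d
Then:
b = 2/3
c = 0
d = -1/3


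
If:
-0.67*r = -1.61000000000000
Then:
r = 2.40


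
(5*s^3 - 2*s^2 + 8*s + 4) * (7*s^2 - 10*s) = 35*s^5 - 64*s^4 + 76*s^3 - 52*s^2 - 40*s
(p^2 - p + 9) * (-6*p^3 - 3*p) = -6*p^5 + 6*p^4 - 57*p^3 + 3*p^2 - 27*p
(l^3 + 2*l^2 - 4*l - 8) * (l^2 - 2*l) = l^5 - 8*l^3 + 16*l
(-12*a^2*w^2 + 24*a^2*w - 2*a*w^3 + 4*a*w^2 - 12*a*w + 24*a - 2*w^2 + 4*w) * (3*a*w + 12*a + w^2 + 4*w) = -36*a^3*w^3 - 72*a^3*w^2 + 288*a^3*w - 18*a^2*w^4 - 36*a^2*w^3 + 108*a^2*w^2 - 72*a^2*w + 288*a^2 - 2*a*w^5 - 4*a*w^4 - 2*a*w^3 - 36*a*w^2 + 144*a*w - 2*w^4 - 4*w^3 + 16*w^2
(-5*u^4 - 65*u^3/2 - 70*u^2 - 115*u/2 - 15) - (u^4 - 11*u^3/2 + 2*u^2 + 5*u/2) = -6*u^4 - 27*u^3 - 72*u^2 - 60*u - 15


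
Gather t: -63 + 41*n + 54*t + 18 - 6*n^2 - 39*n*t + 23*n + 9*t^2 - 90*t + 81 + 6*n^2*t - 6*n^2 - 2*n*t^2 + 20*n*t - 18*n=-12*n^2 + 46*n + t^2*(9 - 2*n) + t*(6*n^2 - 19*n - 36) + 36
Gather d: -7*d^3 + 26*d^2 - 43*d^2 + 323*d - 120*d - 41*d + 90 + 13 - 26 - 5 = -7*d^3 - 17*d^2 + 162*d + 72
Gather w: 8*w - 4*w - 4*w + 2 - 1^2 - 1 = 0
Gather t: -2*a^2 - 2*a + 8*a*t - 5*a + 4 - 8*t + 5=-2*a^2 - 7*a + t*(8*a - 8) + 9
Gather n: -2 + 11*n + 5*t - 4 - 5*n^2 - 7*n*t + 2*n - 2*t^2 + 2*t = -5*n^2 + n*(13 - 7*t) - 2*t^2 + 7*t - 6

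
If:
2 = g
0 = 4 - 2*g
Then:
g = 2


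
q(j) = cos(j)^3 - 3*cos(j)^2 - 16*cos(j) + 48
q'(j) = -3*sin(j)*cos(j)^2 + 6*sin(j)*cos(j) + 16*sin(j)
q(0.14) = 30.19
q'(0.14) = 2.65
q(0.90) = 37.14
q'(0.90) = 14.55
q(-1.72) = 50.31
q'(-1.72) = -14.87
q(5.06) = 42.24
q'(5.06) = -16.64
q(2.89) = 59.77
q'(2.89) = 1.84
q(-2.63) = 59.01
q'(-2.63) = -4.16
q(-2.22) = 56.36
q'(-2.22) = -8.98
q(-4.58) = 50.06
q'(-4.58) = 15.02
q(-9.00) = 59.33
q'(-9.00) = -3.31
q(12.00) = 32.96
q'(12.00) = -10.16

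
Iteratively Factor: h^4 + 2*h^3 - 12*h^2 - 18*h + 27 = (h + 3)*(h^3 - h^2 - 9*h + 9) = (h - 3)*(h + 3)*(h^2 + 2*h - 3) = (h - 3)*(h + 3)^2*(h - 1)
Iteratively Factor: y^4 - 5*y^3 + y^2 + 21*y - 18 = (y - 3)*(y^3 - 2*y^2 - 5*y + 6) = (y - 3)^2*(y^2 + y - 2) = (y - 3)^2*(y - 1)*(y + 2)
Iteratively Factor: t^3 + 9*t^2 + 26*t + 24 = (t + 3)*(t^2 + 6*t + 8) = (t + 3)*(t + 4)*(t + 2)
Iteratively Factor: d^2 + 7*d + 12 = (d + 3)*(d + 4)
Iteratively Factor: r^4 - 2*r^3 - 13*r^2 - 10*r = (r)*(r^3 - 2*r^2 - 13*r - 10) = r*(r + 2)*(r^2 - 4*r - 5) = r*(r + 1)*(r + 2)*(r - 5)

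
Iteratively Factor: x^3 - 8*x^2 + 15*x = (x - 5)*(x^2 - 3*x) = x*(x - 5)*(x - 3)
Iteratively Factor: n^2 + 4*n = (n + 4)*(n)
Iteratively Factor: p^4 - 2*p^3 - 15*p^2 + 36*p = (p + 4)*(p^3 - 6*p^2 + 9*p) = p*(p + 4)*(p^2 - 6*p + 9) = p*(p - 3)*(p + 4)*(p - 3)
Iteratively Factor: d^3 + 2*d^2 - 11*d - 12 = (d + 4)*(d^2 - 2*d - 3) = (d - 3)*(d + 4)*(d + 1)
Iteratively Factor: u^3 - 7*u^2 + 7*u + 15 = (u - 3)*(u^2 - 4*u - 5) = (u - 5)*(u - 3)*(u + 1)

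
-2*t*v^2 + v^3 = v^2*(-2*t + v)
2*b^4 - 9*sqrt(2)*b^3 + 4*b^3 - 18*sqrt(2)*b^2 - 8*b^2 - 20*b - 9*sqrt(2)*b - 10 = (b + 1)*(b - 5*sqrt(2))*(sqrt(2)*b + 1)*(sqrt(2)*b + sqrt(2))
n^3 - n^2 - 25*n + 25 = (n - 5)*(n - 1)*(n + 5)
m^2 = m^2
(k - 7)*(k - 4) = k^2 - 11*k + 28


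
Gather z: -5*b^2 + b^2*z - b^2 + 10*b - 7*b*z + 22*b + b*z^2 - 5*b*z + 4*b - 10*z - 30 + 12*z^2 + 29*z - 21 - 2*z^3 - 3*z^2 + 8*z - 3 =-6*b^2 + 36*b - 2*z^3 + z^2*(b + 9) + z*(b^2 - 12*b + 27) - 54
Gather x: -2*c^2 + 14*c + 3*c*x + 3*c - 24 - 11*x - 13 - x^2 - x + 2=-2*c^2 + 17*c - x^2 + x*(3*c - 12) - 35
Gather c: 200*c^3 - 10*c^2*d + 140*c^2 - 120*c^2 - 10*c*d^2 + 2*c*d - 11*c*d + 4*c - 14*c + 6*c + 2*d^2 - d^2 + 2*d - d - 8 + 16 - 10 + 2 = 200*c^3 + c^2*(20 - 10*d) + c*(-10*d^2 - 9*d - 4) + d^2 + d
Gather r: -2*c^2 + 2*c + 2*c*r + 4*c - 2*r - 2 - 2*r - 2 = -2*c^2 + 6*c + r*(2*c - 4) - 4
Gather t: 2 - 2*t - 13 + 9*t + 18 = 7*t + 7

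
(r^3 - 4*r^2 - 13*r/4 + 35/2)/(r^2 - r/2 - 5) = r - 7/2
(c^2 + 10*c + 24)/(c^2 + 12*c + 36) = (c + 4)/(c + 6)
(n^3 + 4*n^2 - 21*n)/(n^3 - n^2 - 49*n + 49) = n*(n - 3)/(n^2 - 8*n + 7)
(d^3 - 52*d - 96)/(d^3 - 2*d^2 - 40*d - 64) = (d + 6)/(d + 4)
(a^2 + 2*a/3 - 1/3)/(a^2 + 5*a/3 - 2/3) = (a + 1)/(a + 2)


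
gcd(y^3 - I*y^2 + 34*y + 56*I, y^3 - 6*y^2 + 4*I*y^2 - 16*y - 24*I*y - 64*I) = y + 4*I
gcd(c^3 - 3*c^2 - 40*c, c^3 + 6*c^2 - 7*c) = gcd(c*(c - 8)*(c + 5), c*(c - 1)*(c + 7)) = c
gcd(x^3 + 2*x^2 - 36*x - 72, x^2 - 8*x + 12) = x - 6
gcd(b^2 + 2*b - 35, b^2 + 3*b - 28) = b + 7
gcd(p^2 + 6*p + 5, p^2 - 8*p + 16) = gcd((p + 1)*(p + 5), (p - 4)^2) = 1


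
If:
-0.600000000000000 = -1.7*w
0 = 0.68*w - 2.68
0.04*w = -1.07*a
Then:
No Solution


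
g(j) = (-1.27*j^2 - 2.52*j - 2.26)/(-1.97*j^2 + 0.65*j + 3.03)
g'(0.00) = -0.67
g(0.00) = -0.75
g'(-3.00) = -0.03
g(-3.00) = 0.37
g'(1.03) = -11.35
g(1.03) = -3.85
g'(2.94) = -0.72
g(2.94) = 1.71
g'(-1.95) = 0.13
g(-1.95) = 0.38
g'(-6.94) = -0.02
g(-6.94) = 0.48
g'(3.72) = -0.31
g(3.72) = 1.34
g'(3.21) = -0.52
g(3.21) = 1.54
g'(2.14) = -3.22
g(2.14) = 2.93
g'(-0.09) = -0.54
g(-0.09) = -0.69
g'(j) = (-2.54*j - 2.52)/(-1.97*j^2 + 0.65*j + 3.03) + (3.94*j - 0.65)*(-1.27*j^2 - 2.52*j - 2.26)/(-1.97*j^2 + 0.65*j + 3.03)^2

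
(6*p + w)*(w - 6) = 6*p*w - 36*p + w^2 - 6*w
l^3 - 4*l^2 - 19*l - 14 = (l - 7)*(l + 1)*(l + 2)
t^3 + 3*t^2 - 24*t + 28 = (t - 2)^2*(t + 7)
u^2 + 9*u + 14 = (u + 2)*(u + 7)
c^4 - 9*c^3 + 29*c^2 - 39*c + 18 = (c - 3)^2*(c - 2)*(c - 1)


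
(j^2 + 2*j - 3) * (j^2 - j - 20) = j^4 + j^3 - 25*j^2 - 37*j + 60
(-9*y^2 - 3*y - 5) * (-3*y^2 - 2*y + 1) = 27*y^4 + 27*y^3 + 12*y^2 + 7*y - 5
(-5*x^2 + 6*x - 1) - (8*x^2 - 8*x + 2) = -13*x^2 + 14*x - 3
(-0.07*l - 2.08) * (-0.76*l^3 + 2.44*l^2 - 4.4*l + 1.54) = 0.0532*l^4 + 1.41*l^3 - 4.7672*l^2 + 9.0442*l - 3.2032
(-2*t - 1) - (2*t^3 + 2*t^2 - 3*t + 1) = -2*t^3 - 2*t^2 + t - 2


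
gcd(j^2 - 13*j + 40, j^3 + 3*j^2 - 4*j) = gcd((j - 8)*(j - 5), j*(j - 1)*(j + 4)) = 1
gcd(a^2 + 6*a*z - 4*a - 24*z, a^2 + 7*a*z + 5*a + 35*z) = 1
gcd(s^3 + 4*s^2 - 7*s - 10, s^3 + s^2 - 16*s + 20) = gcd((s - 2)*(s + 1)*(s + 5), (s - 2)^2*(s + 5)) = s^2 + 3*s - 10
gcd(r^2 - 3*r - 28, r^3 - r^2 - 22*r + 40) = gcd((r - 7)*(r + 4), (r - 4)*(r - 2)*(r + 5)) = 1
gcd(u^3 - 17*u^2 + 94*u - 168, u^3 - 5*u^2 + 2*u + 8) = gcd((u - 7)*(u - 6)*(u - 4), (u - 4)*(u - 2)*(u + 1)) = u - 4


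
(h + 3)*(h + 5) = h^2 + 8*h + 15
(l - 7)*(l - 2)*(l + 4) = l^3 - 5*l^2 - 22*l + 56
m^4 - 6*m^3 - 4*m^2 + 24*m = m*(m - 6)*(m - 2)*(m + 2)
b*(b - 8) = b^2 - 8*b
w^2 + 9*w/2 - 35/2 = (w - 5/2)*(w + 7)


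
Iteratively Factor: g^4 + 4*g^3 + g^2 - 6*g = (g + 3)*(g^3 + g^2 - 2*g) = (g + 2)*(g + 3)*(g^2 - g) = (g - 1)*(g + 2)*(g + 3)*(g)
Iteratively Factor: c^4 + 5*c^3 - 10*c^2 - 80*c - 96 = (c + 2)*(c^3 + 3*c^2 - 16*c - 48) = (c - 4)*(c + 2)*(c^2 + 7*c + 12) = (c - 4)*(c + 2)*(c + 3)*(c + 4)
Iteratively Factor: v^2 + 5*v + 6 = (v + 3)*(v + 2)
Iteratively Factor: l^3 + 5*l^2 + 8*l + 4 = (l + 2)*(l^2 + 3*l + 2) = (l + 1)*(l + 2)*(l + 2)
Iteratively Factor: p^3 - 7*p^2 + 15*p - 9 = (p - 3)*(p^2 - 4*p + 3) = (p - 3)^2*(p - 1)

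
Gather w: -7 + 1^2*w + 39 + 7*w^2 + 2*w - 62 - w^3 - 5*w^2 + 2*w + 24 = -w^3 + 2*w^2 + 5*w - 6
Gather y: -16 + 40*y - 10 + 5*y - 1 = 45*y - 27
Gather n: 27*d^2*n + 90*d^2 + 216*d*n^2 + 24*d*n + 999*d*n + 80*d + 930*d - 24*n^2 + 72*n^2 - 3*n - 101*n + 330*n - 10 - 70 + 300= 90*d^2 + 1010*d + n^2*(216*d + 48) + n*(27*d^2 + 1023*d + 226) + 220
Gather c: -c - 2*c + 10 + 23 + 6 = 39 - 3*c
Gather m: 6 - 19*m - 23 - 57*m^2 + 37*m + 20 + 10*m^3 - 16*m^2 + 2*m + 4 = 10*m^3 - 73*m^2 + 20*m + 7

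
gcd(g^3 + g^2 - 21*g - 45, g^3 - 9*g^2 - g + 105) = g^2 - 2*g - 15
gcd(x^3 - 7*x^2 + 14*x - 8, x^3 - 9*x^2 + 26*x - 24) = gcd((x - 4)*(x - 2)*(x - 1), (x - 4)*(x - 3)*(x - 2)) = x^2 - 6*x + 8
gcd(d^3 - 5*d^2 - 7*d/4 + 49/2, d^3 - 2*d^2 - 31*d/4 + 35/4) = d - 7/2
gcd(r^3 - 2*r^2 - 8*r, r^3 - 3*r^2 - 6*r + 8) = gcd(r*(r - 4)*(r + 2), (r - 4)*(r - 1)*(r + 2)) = r^2 - 2*r - 8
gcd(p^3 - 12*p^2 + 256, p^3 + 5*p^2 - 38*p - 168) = p + 4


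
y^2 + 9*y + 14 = (y + 2)*(y + 7)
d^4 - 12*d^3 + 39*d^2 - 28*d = d*(d - 7)*(d - 4)*(d - 1)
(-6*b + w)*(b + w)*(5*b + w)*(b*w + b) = -30*b^4*w - 30*b^4 - 31*b^3*w^2 - 31*b^3*w + b*w^4 + b*w^3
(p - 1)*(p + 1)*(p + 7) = p^3 + 7*p^2 - p - 7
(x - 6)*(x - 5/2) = x^2 - 17*x/2 + 15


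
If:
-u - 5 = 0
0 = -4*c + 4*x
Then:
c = x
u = -5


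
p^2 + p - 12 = (p - 3)*(p + 4)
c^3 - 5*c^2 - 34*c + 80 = (c - 8)*(c - 2)*(c + 5)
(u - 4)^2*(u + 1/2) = u^3 - 15*u^2/2 + 12*u + 8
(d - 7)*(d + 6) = d^2 - d - 42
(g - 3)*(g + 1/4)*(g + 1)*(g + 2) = g^4 + g^3/4 - 7*g^2 - 31*g/4 - 3/2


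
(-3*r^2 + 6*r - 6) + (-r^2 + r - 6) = -4*r^2 + 7*r - 12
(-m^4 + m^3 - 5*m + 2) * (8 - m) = m^5 - 9*m^4 + 8*m^3 + 5*m^2 - 42*m + 16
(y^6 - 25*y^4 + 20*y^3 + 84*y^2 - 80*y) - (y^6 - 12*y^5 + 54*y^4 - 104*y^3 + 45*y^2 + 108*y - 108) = 12*y^5 - 79*y^4 + 124*y^3 + 39*y^2 - 188*y + 108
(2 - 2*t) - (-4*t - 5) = 2*t + 7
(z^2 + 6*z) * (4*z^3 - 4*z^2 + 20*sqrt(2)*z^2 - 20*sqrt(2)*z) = 4*z^5 + 20*z^4 + 20*sqrt(2)*z^4 - 24*z^3 + 100*sqrt(2)*z^3 - 120*sqrt(2)*z^2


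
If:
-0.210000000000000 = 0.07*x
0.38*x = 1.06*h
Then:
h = -1.08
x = -3.00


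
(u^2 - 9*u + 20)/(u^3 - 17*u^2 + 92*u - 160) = 1/(u - 8)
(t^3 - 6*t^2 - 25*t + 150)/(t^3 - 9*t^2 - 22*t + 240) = (t - 5)/(t - 8)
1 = 1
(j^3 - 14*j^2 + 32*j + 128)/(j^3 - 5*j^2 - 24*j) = (j^2 - 6*j - 16)/(j*(j + 3))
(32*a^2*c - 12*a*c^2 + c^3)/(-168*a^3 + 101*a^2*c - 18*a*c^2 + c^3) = c*(-4*a + c)/(21*a^2 - 10*a*c + c^2)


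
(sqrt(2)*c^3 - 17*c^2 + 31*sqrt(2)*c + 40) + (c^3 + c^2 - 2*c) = c^3 + sqrt(2)*c^3 - 16*c^2 - 2*c + 31*sqrt(2)*c + 40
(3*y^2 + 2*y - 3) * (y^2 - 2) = 3*y^4 + 2*y^3 - 9*y^2 - 4*y + 6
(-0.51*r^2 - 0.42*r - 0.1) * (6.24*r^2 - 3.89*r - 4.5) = -3.1824*r^4 - 0.6369*r^3 + 3.3048*r^2 + 2.279*r + 0.45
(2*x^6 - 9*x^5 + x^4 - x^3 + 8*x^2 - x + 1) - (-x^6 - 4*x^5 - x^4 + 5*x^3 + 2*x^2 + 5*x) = 3*x^6 - 5*x^5 + 2*x^4 - 6*x^3 + 6*x^2 - 6*x + 1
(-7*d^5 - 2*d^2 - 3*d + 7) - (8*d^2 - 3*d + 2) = -7*d^5 - 10*d^2 + 5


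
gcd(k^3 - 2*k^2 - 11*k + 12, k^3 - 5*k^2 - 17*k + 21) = k^2 + 2*k - 3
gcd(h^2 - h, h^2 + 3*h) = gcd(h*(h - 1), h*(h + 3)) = h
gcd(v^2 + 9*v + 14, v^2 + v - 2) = v + 2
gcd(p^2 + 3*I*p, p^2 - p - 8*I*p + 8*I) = 1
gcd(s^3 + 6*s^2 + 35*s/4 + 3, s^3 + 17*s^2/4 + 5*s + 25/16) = s + 1/2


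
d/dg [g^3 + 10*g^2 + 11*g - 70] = 3*g^2 + 20*g + 11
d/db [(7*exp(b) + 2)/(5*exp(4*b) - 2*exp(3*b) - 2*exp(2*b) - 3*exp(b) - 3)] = (-105*exp(4*b) - 12*exp(3*b) + 26*exp(2*b) + 8*exp(b) - 15)*exp(b)/(25*exp(8*b) - 20*exp(7*b) - 16*exp(6*b) - 22*exp(5*b) - 14*exp(4*b) + 24*exp(3*b) + 21*exp(2*b) + 18*exp(b) + 9)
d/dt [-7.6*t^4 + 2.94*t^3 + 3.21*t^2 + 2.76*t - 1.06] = -30.4*t^3 + 8.82*t^2 + 6.42*t + 2.76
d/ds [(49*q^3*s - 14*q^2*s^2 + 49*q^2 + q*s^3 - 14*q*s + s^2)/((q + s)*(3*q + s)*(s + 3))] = ((q + s)*(3*q + s)*(s + 3)*(49*q^3 - 28*q^2*s + 3*q*s^2 - 14*q + 2*s) + (q + s)*(3*q + s)*(-49*q^3*s + 14*q^2*s^2 - 49*q^2 - q*s^3 + 14*q*s - s^2) + (q + s)*(s + 3)*(-49*q^3*s + 14*q^2*s^2 - 49*q^2 - q*s^3 + 14*q*s - s^2) + (3*q + s)*(s + 3)*(-49*q^3*s + 14*q^2*s^2 - 49*q^2 - q*s^3 + 14*q*s - s^2))/((q + s)^2*(3*q + s)^2*(s + 3)^2)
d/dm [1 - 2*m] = -2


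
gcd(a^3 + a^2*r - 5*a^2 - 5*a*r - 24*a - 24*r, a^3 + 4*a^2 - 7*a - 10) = 1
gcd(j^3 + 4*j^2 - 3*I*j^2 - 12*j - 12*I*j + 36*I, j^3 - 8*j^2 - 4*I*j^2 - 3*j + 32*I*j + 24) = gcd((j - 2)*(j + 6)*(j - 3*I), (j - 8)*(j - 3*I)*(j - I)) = j - 3*I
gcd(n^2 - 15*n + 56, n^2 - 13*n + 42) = n - 7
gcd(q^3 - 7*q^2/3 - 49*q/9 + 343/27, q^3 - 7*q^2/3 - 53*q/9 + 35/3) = q + 7/3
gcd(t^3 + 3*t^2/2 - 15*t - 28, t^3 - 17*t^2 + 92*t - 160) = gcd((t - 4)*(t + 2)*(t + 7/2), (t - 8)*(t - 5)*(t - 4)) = t - 4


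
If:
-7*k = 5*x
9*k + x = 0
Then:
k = 0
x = 0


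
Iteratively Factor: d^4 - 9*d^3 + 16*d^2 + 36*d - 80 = (d - 4)*(d^3 - 5*d^2 - 4*d + 20) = (d - 5)*(d - 4)*(d^2 - 4) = (d - 5)*(d - 4)*(d + 2)*(d - 2)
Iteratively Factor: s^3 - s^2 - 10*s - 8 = (s - 4)*(s^2 + 3*s + 2) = (s - 4)*(s + 2)*(s + 1)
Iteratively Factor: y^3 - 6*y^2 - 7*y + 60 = (y + 3)*(y^2 - 9*y + 20) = (y - 4)*(y + 3)*(y - 5)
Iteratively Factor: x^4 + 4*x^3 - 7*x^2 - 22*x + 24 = (x - 1)*(x^3 + 5*x^2 - 2*x - 24) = (x - 1)*(x + 3)*(x^2 + 2*x - 8) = (x - 2)*(x - 1)*(x + 3)*(x + 4)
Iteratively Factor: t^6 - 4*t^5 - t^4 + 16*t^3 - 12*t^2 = (t)*(t^5 - 4*t^4 - t^3 + 16*t^2 - 12*t) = t*(t - 1)*(t^4 - 3*t^3 - 4*t^2 + 12*t) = t*(t - 1)*(t + 2)*(t^3 - 5*t^2 + 6*t) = t^2*(t - 1)*(t + 2)*(t^2 - 5*t + 6) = t^2*(t - 2)*(t - 1)*(t + 2)*(t - 3)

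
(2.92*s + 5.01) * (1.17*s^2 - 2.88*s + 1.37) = 3.4164*s^3 - 2.5479*s^2 - 10.4284*s + 6.8637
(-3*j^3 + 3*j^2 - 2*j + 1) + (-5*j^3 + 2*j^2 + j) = -8*j^3 + 5*j^2 - j + 1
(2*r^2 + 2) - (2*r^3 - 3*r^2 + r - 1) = -2*r^3 + 5*r^2 - r + 3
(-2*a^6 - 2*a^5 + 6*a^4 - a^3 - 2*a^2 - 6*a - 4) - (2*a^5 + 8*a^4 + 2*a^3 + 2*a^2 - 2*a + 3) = -2*a^6 - 4*a^5 - 2*a^4 - 3*a^3 - 4*a^2 - 4*a - 7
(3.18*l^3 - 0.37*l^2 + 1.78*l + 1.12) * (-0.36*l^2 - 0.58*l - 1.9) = -1.1448*l^5 - 1.7112*l^4 - 6.4682*l^3 - 0.7326*l^2 - 4.0316*l - 2.128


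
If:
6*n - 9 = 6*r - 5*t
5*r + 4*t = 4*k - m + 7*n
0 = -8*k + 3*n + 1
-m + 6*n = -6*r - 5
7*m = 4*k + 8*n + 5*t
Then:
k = 2315/17422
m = 6457/8711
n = 183/8711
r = -6366/8711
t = 7821/8711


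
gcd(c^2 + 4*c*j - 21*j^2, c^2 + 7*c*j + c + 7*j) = c + 7*j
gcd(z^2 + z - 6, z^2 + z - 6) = z^2 + z - 6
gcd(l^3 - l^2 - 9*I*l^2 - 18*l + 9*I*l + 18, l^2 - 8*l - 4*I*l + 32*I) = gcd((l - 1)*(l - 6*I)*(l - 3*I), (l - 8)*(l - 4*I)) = 1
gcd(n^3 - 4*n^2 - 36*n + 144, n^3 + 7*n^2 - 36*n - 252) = n^2 - 36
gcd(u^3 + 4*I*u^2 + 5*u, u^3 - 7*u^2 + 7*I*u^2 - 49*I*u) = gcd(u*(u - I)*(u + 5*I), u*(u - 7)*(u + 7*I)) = u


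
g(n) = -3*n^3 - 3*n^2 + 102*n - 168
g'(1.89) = 58.51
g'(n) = -9*n^2 - 6*n + 102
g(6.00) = -312.00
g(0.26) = -141.74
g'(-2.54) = 59.18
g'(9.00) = -681.00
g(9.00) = -1680.00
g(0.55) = -113.31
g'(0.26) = 99.83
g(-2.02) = -361.55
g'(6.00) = -258.00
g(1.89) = -6.19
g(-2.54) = -397.27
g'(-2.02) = 77.40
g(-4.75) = -398.67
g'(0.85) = 90.40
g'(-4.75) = -72.56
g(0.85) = -85.31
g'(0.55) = 95.98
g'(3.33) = -17.78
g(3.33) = 27.62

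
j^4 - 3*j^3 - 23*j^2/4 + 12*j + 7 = (j - 7/2)*(j - 2)*(j + 1/2)*(j + 2)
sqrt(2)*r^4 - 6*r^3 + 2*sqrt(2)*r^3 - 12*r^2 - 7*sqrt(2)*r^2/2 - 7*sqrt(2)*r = r*(r + 2)*(r - 7*sqrt(2)/2)*(sqrt(2)*r + 1)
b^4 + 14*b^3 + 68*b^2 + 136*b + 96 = (b + 2)^2*(b + 4)*(b + 6)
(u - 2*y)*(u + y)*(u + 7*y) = u^3 + 6*u^2*y - 9*u*y^2 - 14*y^3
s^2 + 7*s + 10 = (s + 2)*(s + 5)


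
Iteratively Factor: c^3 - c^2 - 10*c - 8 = (c + 1)*(c^2 - 2*c - 8) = (c + 1)*(c + 2)*(c - 4)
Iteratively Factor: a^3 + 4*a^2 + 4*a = (a + 2)*(a^2 + 2*a) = (a + 2)^2*(a)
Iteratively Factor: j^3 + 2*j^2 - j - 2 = (j + 2)*(j^2 - 1) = (j - 1)*(j + 2)*(j + 1)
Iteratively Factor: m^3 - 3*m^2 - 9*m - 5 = (m + 1)*(m^2 - 4*m - 5) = (m - 5)*(m + 1)*(m + 1)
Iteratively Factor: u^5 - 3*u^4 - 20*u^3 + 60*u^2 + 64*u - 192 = (u - 2)*(u^4 - u^3 - 22*u^2 + 16*u + 96) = (u - 2)*(u + 2)*(u^3 - 3*u^2 - 16*u + 48) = (u - 4)*(u - 2)*(u + 2)*(u^2 + u - 12) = (u - 4)*(u - 2)*(u + 2)*(u + 4)*(u - 3)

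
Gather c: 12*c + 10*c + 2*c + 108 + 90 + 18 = 24*c + 216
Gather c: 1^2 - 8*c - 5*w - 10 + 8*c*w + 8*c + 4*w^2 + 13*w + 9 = 8*c*w + 4*w^2 + 8*w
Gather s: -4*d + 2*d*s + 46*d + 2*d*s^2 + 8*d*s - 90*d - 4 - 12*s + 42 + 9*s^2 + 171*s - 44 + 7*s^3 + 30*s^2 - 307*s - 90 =-48*d + 7*s^3 + s^2*(2*d + 39) + s*(10*d - 148) - 96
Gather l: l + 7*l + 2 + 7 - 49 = 8*l - 40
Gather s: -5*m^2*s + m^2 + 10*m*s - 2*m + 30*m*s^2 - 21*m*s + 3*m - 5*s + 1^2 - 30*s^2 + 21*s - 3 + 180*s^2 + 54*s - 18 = m^2 + m + s^2*(30*m + 150) + s*(-5*m^2 - 11*m + 70) - 20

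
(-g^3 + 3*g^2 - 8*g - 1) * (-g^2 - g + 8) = g^5 - 2*g^4 - 3*g^3 + 33*g^2 - 63*g - 8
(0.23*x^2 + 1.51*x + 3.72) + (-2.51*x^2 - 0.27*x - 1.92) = -2.28*x^2 + 1.24*x + 1.8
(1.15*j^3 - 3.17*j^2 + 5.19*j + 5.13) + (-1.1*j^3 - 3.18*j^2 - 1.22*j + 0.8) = 0.0499999999999998*j^3 - 6.35*j^2 + 3.97*j + 5.93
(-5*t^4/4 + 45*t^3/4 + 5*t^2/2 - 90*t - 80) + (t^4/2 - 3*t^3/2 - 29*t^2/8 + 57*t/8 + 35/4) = -3*t^4/4 + 39*t^3/4 - 9*t^2/8 - 663*t/8 - 285/4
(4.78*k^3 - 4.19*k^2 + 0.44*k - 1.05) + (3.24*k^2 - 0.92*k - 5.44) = 4.78*k^3 - 0.95*k^2 - 0.48*k - 6.49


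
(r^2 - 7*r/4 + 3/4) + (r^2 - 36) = 2*r^2 - 7*r/4 - 141/4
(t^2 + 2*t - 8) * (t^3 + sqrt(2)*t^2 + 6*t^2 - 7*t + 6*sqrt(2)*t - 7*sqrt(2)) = t^5 + sqrt(2)*t^4 + 8*t^4 - 3*t^3 + 8*sqrt(2)*t^3 - 62*t^2 - 3*sqrt(2)*t^2 - 62*sqrt(2)*t + 56*t + 56*sqrt(2)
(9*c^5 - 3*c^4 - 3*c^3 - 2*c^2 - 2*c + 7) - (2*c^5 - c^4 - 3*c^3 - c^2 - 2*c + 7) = 7*c^5 - 2*c^4 - c^2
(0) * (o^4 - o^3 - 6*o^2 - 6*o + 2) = 0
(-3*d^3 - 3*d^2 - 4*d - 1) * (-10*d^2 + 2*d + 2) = 30*d^5 + 24*d^4 + 28*d^3 - 4*d^2 - 10*d - 2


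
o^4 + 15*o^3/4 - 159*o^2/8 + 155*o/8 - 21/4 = (o - 2)*(o - 3/4)*(o - 1/2)*(o + 7)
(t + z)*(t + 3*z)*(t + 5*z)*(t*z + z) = t^4*z + 9*t^3*z^2 + t^3*z + 23*t^2*z^3 + 9*t^2*z^2 + 15*t*z^4 + 23*t*z^3 + 15*z^4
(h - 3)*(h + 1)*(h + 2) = h^3 - 7*h - 6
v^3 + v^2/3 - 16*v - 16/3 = (v - 4)*(v + 1/3)*(v + 4)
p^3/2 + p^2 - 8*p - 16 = (p/2 + 1)*(p - 4)*(p + 4)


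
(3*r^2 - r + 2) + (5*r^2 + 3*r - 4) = 8*r^2 + 2*r - 2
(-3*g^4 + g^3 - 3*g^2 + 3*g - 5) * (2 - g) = 3*g^5 - 7*g^4 + 5*g^3 - 9*g^2 + 11*g - 10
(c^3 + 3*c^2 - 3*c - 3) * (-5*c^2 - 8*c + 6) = -5*c^5 - 23*c^4 - 3*c^3 + 57*c^2 + 6*c - 18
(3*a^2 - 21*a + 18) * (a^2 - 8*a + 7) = 3*a^4 - 45*a^3 + 207*a^2 - 291*a + 126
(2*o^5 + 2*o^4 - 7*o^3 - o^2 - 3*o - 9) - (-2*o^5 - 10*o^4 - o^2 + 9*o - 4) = 4*o^5 + 12*o^4 - 7*o^3 - 12*o - 5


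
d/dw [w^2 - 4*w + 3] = 2*w - 4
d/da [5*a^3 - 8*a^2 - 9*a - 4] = 15*a^2 - 16*a - 9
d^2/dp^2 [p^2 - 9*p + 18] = 2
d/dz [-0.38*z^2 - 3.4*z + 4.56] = -0.76*z - 3.4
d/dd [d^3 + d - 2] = 3*d^2 + 1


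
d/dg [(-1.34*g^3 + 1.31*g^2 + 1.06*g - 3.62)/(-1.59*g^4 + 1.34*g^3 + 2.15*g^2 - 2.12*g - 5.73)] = (-2.1306*g^6 + 4.1658*g^5 + 0.4198*g^4 - 20.1824*g^3 + 32.5308*g^2 + 0.553399999999996*g - 13.7482)/(2.5281*g^8 - 4.2612*g^7 - 5.0414*g^6 + 12.5036*g^5 + 17.1623*g^4 - 24.4724*g^3 - 20.1446*g^2 + 24.2952*g + 32.8329)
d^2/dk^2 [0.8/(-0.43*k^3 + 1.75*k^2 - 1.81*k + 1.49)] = ((2.064*k - 2.8)*(0.43*k^3 - 1.75*k^2 + 1.81*k - 1.49) - 0.8*(1.29*k^2 - 3.5*k + 1.81)*(2.58*k^2 - 7.0*k + 3.62))/(0.43*k^3 - 1.75*k^2 + 1.81*k - 1.49)^3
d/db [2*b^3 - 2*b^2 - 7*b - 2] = 6*b^2 - 4*b - 7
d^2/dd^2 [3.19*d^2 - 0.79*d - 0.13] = 6.38000000000000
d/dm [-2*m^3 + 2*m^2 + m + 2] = -6*m^2 + 4*m + 1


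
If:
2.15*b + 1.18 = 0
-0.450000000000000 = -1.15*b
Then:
No Solution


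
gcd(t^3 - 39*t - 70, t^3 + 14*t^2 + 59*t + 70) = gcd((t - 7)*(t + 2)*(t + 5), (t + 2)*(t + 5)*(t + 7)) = t^2 + 7*t + 10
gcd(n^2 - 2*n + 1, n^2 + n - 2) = n - 1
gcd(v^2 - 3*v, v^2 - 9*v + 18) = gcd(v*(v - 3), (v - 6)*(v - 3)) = v - 3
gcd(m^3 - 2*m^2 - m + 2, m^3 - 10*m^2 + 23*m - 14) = m^2 - 3*m + 2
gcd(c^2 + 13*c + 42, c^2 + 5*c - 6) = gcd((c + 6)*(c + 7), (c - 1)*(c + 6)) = c + 6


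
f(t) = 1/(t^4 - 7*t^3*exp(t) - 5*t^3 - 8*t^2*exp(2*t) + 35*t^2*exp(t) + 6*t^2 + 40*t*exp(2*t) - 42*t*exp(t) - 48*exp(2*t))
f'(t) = (7*t^3*exp(t) - 4*t^3 + 16*t^2*exp(2*t) - 14*t^2*exp(t) + 15*t^2 - 64*t*exp(2*t) - 28*t*exp(t) - 12*t + 56*exp(2*t) + 42*exp(t))/(t^4 - 7*t^3*exp(t) - 5*t^3 - 8*t^2*exp(2*t) + 35*t^2*exp(t) + 6*t^2 + 40*t*exp(2*t) - 42*t*exp(t) - 48*exp(2*t))^2 = (7*t^3*exp(t) - 4*t^3 + 16*t^2*exp(2*t) - 14*t^2*exp(t) + 15*t^2 - 64*t*exp(2*t) - 28*t*exp(t) - 12*t + 56*exp(2*t) + 42*exp(t))/(-t^4 + 7*t^3*exp(t) + 5*t^3 + 8*t^2*exp(2*t) - 35*t^2*exp(t) - 6*t^2 - 40*t*exp(2*t) + 42*t*exp(t) + 48*exp(2*t))^2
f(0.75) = -0.01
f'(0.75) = 0.01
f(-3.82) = 0.00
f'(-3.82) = 0.00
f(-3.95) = 0.00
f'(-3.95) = 0.00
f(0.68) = -0.01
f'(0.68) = 0.01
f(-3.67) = 0.00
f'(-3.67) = 0.00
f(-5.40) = 0.00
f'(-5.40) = 0.00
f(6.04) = -0.00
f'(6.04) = 0.00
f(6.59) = -0.00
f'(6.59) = 0.00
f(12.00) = 0.00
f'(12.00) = 0.00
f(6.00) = 0.00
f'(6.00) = 0.00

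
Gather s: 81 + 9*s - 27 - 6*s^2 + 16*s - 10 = -6*s^2 + 25*s + 44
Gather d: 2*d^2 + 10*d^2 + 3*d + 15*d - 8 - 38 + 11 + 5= 12*d^2 + 18*d - 30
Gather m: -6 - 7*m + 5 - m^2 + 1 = -m^2 - 7*m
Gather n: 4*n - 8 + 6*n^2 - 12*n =6*n^2 - 8*n - 8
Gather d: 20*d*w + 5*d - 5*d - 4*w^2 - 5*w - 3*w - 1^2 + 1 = 20*d*w - 4*w^2 - 8*w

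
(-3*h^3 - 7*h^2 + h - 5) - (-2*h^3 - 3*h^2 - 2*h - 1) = -h^3 - 4*h^2 + 3*h - 4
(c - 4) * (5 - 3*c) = -3*c^2 + 17*c - 20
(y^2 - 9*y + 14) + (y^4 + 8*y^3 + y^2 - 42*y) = y^4 + 8*y^3 + 2*y^2 - 51*y + 14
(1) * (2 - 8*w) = 2 - 8*w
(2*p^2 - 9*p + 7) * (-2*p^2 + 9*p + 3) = -4*p^4 + 36*p^3 - 89*p^2 + 36*p + 21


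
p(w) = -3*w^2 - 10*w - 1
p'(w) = -6*w - 10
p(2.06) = -34.33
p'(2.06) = -22.36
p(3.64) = -77.15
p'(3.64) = -31.84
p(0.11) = -2.14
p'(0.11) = -10.66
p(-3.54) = -3.19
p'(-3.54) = 11.24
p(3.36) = -68.47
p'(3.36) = -30.16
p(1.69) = -26.47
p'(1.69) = -20.14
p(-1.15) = 6.53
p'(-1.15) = -3.10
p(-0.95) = 5.79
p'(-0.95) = -4.30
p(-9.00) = -154.00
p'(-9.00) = 44.00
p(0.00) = -1.00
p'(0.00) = -10.00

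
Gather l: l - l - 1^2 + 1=0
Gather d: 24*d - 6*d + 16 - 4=18*d + 12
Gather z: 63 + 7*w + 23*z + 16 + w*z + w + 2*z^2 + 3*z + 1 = 8*w + 2*z^2 + z*(w + 26) + 80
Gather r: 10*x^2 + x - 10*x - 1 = 10*x^2 - 9*x - 1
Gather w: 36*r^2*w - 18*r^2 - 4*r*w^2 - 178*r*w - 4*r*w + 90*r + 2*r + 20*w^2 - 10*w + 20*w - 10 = -18*r^2 + 92*r + w^2*(20 - 4*r) + w*(36*r^2 - 182*r + 10) - 10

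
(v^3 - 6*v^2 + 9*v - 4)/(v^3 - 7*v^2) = (v^3 - 6*v^2 + 9*v - 4)/(v^2*(v - 7))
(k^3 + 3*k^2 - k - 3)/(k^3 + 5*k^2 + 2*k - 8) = (k^2 + 4*k + 3)/(k^2 + 6*k + 8)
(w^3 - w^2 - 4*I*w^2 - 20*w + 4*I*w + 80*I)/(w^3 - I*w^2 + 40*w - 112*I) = (w^2 - w - 20)/(w^2 + 3*I*w + 28)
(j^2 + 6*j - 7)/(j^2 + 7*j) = (j - 1)/j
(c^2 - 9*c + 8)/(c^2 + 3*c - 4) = (c - 8)/(c + 4)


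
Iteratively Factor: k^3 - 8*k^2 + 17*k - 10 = (k - 1)*(k^2 - 7*k + 10) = (k - 2)*(k - 1)*(k - 5)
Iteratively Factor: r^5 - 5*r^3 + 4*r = (r - 2)*(r^4 + 2*r^3 - r^2 - 2*r) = (r - 2)*(r + 2)*(r^3 - r) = (r - 2)*(r + 1)*(r + 2)*(r^2 - r) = r*(r - 2)*(r + 1)*(r + 2)*(r - 1)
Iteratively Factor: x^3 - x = (x + 1)*(x^2 - x) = (x - 1)*(x + 1)*(x)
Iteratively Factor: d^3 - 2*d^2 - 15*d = (d + 3)*(d^2 - 5*d) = d*(d + 3)*(d - 5)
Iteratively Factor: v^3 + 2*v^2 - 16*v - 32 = (v + 2)*(v^2 - 16) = (v + 2)*(v + 4)*(v - 4)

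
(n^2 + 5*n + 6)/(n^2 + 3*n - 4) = (n^2 + 5*n + 6)/(n^2 + 3*n - 4)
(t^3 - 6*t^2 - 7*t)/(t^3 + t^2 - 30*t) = (t^2 - 6*t - 7)/(t^2 + t - 30)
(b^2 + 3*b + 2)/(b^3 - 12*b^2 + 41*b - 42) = (b^2 + 3*b + 2)/(b^3 - 12*b^2 + 41*b - 42)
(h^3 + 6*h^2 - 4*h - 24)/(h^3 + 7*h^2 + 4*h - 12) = (h - 2)/(h - 1)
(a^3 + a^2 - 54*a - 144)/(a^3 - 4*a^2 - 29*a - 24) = (a + 6)/(a + 1)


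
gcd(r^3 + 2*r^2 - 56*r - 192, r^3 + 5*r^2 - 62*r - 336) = r^2 - 2*r - 48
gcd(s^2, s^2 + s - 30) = 1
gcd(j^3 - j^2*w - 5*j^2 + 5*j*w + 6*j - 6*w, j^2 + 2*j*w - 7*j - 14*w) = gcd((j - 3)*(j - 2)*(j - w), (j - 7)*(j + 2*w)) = 1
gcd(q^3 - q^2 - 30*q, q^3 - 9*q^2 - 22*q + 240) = q^2 - q - 30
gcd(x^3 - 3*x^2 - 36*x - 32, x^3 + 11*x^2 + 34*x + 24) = x^2 + 5*x + 4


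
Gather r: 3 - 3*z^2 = 3 - 3*z^2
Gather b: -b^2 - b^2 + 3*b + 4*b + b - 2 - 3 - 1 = -2*b^2 + 8*b - 6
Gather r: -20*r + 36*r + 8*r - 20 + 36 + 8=24*r + 24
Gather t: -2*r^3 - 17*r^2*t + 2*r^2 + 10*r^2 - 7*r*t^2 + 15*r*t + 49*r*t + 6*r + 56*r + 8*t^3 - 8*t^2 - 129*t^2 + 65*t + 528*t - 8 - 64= -2*r^3 + 12*r^2 + 62*r + 8*t^3 + t^2*(-7*r - 137) + t*(-17*r^2 + 64*r + 593) - 72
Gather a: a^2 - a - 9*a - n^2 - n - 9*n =a^2 - 10*a - n^2 - 10*n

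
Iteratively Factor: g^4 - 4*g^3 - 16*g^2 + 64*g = (g + 4)*(g^3 - 8*g^2 + 16*g) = (g - 4)*(g + 4)*(g^2 - 4*g) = (g - 4)^2*(g + 4)*(g)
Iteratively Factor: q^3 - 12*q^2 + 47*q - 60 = (q - 3)*(q^2 - 9*q + 20) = (q - 4)*(q - 3)*(q - 5)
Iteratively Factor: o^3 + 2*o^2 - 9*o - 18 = (o - 3)*(o^2 + 5*o + 6) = (o - 3)*(o + 2)*(o + 3)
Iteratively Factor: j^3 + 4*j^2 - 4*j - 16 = (j + 2)*(j^2 + 2*j - 8) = (j - 2)*(j + 2)*(j + 4)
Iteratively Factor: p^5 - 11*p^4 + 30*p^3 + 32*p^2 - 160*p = (p)*(p^4 - 11*p^3 + 30*p^2 + 32*p - 160) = p*(p - 5)*(p^3 - 6*p^2 + 32) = p*(p - 5)*(p - 4)*(p^2 - 2*p - 8) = p*(p - 5)*(p - 4)*(p + 2)*(p - 4)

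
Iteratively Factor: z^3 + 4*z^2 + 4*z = (z)*(z^2 + 4*z + 4) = z*(z + 2)*(z + 2)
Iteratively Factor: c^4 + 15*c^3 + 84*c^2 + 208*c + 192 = (c + 3)*(c^3 + 12*c^2 + 48*c + 64) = (c + 3)*(c + 4)*(c^2 + 8*c + 16) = (c + 3)*(c + 4)^2*(c + 4)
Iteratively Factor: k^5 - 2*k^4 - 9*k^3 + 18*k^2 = (k)*(k^4 - 2*k^3 - 9*k^2 + 18*k) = k*(k + 3)*(k^3 - 5*k^2 + 6*k) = k^2*(k + 3)*(k^2 - 5*k + 6) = k^2*(k - 3)*(k + 3)*(k - 2)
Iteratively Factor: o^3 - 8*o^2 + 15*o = (o - 3)*(o^2 - 5*o) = o*(o - 3)*(o - 5)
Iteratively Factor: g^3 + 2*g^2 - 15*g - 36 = (g + 3)*(g^2 - g - 12) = (g - 4)*(g + 3)*(g + 3)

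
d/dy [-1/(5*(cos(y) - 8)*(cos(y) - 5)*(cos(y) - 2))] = 3*(sin(y)^2 + 10*cos(y) - 23)*sin(y)/(5*(cos(y) - 8)^2*(cos(y) - 5)^2*(cos(y) - 2)^2)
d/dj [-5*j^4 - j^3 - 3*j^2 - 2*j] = -20*j^3 - 3*j^2 - 6*j - 2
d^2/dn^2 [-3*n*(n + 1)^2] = -18*n - 12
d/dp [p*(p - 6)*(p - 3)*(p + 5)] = 4*p^3 - 12*p^2 - 54*p + 90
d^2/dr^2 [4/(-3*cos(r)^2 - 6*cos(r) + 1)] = 6*(24*sin(r)^4 - 44*sin(r)^2 - 41*cos(r) + 9*cos(3*r) - 32)/(-3*sin(r)^2 + 6*cos(r) + 2)^3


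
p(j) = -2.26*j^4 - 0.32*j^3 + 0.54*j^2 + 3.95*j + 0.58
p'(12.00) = -15742.45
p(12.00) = -47290.58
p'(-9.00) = 6506.63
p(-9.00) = -14585.81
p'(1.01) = -5.25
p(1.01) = 2.44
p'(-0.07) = 3.87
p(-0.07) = 0.31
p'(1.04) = -6.13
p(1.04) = 2.27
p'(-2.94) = 222.20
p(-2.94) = -167.08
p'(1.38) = -20.15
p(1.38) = -1.98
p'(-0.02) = 3.93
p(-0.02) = 0.50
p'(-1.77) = 49.16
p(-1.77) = -25.13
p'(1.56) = -31.02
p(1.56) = -6.54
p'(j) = -9.04*j^3 - 0.96*j^2 + 1.08*j + 3.95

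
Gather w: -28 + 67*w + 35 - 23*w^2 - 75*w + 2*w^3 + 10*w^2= 2*w^3 - 13*w^2 - 8*w + 7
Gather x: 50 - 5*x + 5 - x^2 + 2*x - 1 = -x^2 - 3*x + 54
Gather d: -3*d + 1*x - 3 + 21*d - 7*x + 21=18*d - 6*x + 18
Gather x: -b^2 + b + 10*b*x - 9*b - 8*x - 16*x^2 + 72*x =-b^2 - 8*b - 16*x^2 + x*(10*b + 64)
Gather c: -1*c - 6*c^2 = -6*c^2 - c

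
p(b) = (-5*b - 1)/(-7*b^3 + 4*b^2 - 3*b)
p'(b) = (-5*b - 1)*(21*b^2 - 8*b + 3)/(-7*b^3 + 4*b^2 - 3*b)^2 - 5/(-7*b^3 + 4*b^2 - 3*b) = (-70*b^3 - b^2 + 8*b - 3)/(b^2*(49*b^4 - 56*b^3 + 58*b^2 - 24*b + 9))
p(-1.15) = 0.25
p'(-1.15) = 0.25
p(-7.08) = 0.01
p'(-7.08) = 0.00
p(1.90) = 0.27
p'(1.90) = -0.31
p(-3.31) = 0.05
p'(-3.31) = 0.03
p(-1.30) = 0.21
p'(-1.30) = 0.20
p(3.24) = 0.08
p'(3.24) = -0.06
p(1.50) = 0.44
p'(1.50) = -0.63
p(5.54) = 0.03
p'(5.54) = -0.01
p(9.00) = 0.01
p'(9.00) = 0.00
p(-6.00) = 0.02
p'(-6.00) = 0.01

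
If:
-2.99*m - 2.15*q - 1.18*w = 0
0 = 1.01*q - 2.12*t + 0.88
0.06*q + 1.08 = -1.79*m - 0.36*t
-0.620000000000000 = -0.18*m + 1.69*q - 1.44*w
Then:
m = -0.75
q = 0.46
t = 0.63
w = 1.06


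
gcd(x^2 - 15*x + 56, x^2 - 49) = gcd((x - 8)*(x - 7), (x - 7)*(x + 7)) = x - 7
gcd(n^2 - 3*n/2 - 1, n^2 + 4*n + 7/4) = n + 1/2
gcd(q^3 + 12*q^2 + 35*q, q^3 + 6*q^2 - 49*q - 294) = q + 7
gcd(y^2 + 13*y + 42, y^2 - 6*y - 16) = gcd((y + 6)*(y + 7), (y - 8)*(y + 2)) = 1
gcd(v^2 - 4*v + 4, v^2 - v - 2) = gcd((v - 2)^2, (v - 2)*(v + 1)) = v - 2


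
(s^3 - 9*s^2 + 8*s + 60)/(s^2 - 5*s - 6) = (s^2 - 3*s - 10)/(s + 1)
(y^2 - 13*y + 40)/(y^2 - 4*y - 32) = (y - 5)/(y + 4)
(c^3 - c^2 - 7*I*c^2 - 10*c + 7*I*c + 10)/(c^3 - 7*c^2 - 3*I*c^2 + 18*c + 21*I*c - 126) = (c^3 - c^2*(1 + 7*I) + c*(-10 + 7*I) + 10)/(c^3 - c^2*(7 + 3*I) + 3*c*(6 + 7*I) - 126)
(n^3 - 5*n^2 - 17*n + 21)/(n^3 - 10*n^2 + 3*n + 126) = (n - 1)/(n - 6)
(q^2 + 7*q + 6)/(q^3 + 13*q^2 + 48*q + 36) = 1/(q + 6)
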